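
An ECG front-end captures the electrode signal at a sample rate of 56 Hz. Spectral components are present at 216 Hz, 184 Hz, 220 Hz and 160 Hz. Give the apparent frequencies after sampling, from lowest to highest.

4 Hz, 8 Hz, 16 Hz

fs/2 = 28 Hz.
216 Hz mod fs = 48 Hz.
48 Hz > fs/2 = 28 Hz, folds to fs − 48 Hz = 8 Hz.
184 Hz mod fs = 16 Hz.
16 Hz ≤ fs/2 = 28 Hz, appears at 16 Hz.
220 Hz mod fs = 52 Hz.
52 Hz > fs/2 = 28 Hz, folds to fs − 52 Hz = 4 Hz.
160 Hz mod fs = 48 Hz.
48 Hz > fs/2 = 28 Hz, folds to fs − 48 Hz = 8 Hz.
Distinct values: {4 Hz, 8 Hz, 16 Hz}.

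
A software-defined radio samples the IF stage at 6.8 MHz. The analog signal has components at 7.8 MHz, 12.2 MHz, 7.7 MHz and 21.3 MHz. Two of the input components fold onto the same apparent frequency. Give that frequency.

fs/2 = 3.4 MHz.
7.8 MHz mod fs = 1 MHz.
1 MHz ≤ fs/2 = 3.4 MHz, appears at 1 MHz.
12.2 MHz mod fs = 5.4 MHz.
5.4 MHz > fs/2 = 3.4 MHz, folds to fs − 5.4 MHz = 1.4 MHz.
7.7 MHz mod fs = 0.9 MHz.
0.9 MHz ≤ fs/2 = 3.4 MHz, appears at 0.9 MHz.
21.3 MHz mod fs = 0.9 MHz.
0.9 MHz ≤ fs/2 = 3.4 MHz, appears at 0.9 MHz.
7.7 MHz and 21.3 MHz both map to 0.9 MHz.

0.9 MHz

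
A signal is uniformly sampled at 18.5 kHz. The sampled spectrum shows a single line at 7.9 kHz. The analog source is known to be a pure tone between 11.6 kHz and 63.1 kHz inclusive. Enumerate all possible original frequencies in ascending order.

26.4 kHz, 29.1 kHz, 44.9 kHz, 47.6 kHz

Frequencies that alias to 7.9 kHz are k·fs ± 7.9 kHz for integer k ≥ 0.
k=0: 7.9 kHz.
k=1: 10.6 kHz, 26.4 kHz.
k=2: 29.1 kHz, 44.9 kHz.
k=3: 47.6 kHz, 63.4 kHz.
k=4: 66.1 kHz, 81.9 kHz.
Within [11.6 kHz, 63.1 kHz]: 26.4 kHz, 29.1 kHz, 44.9 kHz, 47.6 kHz.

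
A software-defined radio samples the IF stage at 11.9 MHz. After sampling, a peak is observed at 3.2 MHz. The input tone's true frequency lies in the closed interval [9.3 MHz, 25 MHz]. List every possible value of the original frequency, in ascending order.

15.1 MHz, 20.6 MHz

Frequencies that alias to 3.2 MHz are k·fs ± 3.2 MHz for integer k ≥ 0.
k=0: 3.2 MHz.
k=1: 8.7 MHz, 15.1 MHz.
k=2: 20.6 MHz, 27 MHz.
k=3: 32.5 MHz, 38.9 MHz.
Within [9.3 MHz, 25 MHz]: 15.1 MHz, 20.6 MHz.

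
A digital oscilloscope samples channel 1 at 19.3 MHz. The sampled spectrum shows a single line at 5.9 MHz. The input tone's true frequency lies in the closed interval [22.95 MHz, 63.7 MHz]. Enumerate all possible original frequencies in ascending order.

25.2 MHz, 32.7 MHz, 44.5 MHz, 52 MHz

Frequencies that alias to 5.9 MHz are k·fs ± 5.9 MHz for integer k ≥ 0.
k=0: 5.9 MHz.
k=1: 13.4 MHz, 25.2 MHz.
k=2: 32.7 MHz, 44.5 MHz.
k=3: 52 MHz, 63.8 MHz.
k=4: 71.3 MHz, 83.1 MHz.
Within [22.95 MHz, 63.7 MHz]: 25.2 MHz, 32.7 MHz, 44.5 MHz, 52 MHz.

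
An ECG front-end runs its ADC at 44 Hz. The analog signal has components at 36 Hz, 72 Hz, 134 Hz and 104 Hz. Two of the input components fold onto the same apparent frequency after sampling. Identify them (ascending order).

72 Hz, 104 Hz

fs/2 = 22 Hz.
36 Hz > fs/2 = 22 Hz, folds to fs − 36 Hz = 8 Hz.
72 Hz mod fs = 28 Hz.
28 Hz > fs/2 = 22 Hz, folds to fs − 28 Hz = 16 Hz.
134 Hz mod fs = 2 Hz.
2 Hz ≤ fs/2 = 22 Hz, appears at 2 Hz.
104 Hz mod fs = 16 Hz.
16 Hz ≤ fs/2 = 22 Hz, appears at 16 Hz.
72 Hz and 104 Hz both map to 16 Hz.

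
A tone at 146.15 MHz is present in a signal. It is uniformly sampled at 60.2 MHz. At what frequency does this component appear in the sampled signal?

146.15 MHz mod fs = 25.75 MHz.
25.75 MHz ≤ fs/2 = 30.1 MHz, appears at 25.75 MHz.

25.75 MHz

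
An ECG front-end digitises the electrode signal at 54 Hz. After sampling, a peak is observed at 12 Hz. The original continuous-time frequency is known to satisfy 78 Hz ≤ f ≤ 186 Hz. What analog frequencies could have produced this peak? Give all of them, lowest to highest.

96 Hz, 120 Hz, 150 Hz, 174 Hz

Frequencies that alias to 12 Hz are k·fs ± 12 Hz for integer k ≥ 0.
k=0: 12 Hz.
k=1: 42 Hz, 66 Hz.
k=2: 96 Hz, 120 Hz.
k=3: 150 Hz, 174 Hz.
k=4: 204 Hz, 228 Hz.
Within [78 Hz, 186 Hz]: 96 Hz, 120 Hz, 150 Hz, 174 Hz.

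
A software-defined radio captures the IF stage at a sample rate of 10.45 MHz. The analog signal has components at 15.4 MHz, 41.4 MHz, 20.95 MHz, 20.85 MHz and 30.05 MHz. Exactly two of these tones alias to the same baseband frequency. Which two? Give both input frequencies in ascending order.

fs/2 = 5.225 MHz.
15.4 MHz mod fs = 4.95 MHz.
4.95 MHz ≤ fs/2 = 5.225 MHz, appears at 4.95 MHz.
41.4 MHz mod fs = 10.05 MHz.
10.05 MHz > fs/2 = 5.225 MHz, folds to fs − 10.05 MHz = 0.4 MHz.
20.95 MHz mod fs = 0.05 MHz.
0.05 MHz ≤ fs/2 = 5.225 MHz, appears at 0.05 MHz.
20.85 MHz mod fs = 10.4 MHz.
10.4 MHz > fs/2 = 5.225 MHz, folds to fs − 10.4 MHz = 0.05 MHz.
30.05 MHz mod fs = 9.15 MHz.
9.15 MHz > fs/2 = 5.225 MHz, folds to fs − 9.15 MHz = 1.3 MHz.
20.85 MHz and 20.95 MHz both map to 0.05 MHz.

20.85 MHz, 20.95 MHz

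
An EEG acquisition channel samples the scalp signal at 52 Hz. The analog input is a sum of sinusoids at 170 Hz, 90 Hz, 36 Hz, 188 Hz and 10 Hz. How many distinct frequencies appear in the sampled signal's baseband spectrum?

fs/2 = 26 Hz.
170 Hz mod fs = 14 Hz.
14 Hz ≤ fs/2 = 26 Hz, appears at 14 Hz.
90 Hz mod fs = 38 Hz.
38 Hz > fs/2 = 26 Hz, folds to fs − 38 Hz = 14 Hz.
36 Hz > fs/2 = 26 Hz, folds to fs − 36 Hz = 16 Hz.
188 Hz mod fs = 32 Hz.
32 Hz > fs/2 = 26 Hz, folds to fs − 32 Hz = 20 Hz.
10 Hz ≤ fs/2 = 26 Hz, passes unchanged.
Distinct values: {10 Hz, 14 Hz, 16 Hz, 20 Hz} → 4.

4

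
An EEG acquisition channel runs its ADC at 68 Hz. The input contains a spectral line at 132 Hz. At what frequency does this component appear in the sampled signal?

4 Hz

132 Hz mod fs = 64 Hz.
64 Hz > fs/2 = 34 Hz, folds to fs − 64 Hz = 4 Hz.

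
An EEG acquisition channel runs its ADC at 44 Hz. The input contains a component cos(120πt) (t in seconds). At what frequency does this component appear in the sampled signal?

16 Hz

ω = 120π rad/s → f = ω/(2π) = 60 Hz.
60 Hz mod fs = 16 Hz.
16 Hz ≤ fs/2 = 22 Hz, appears at 16 Hz.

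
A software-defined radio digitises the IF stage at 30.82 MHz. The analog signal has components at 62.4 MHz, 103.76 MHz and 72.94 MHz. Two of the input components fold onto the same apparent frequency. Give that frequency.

fs/2 = 15.41 MHz.
62.4 MHz mod fs = 0.76 MHz.
0.76 MHz ≤ fs/2 = 15.41 MHz, appears at 0.76 MHz.
103.76 MHz mod fs = 11.3 MHz.
11.3 MHz ≤ fs/2 = 15.41 MHz, appears at 11.3 MHz.
72.94 MHz mod fs = 11.3 MHz.
11.3 MHz ≤ fs/2 = 15.41 MHz, appears at 11.3 MHz.
72.94 MHz and 103.76 MHz both map to 11.3 MHz.

11.3 MHz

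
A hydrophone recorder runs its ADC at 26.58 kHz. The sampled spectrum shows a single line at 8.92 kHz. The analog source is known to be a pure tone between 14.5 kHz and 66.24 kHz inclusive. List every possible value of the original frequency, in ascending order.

17.66 kHz, 35.5 kHz, 44.24 kHz, 62.08 kHz

Frequencies that alias to 8.92 kHz are k·fs ± 8.92 kHz for integer k ≥ 0.
k=0: 8.92 kHz.
k=1: 17.66 kHz, 35.5 kHz.
k=2: 44.24 kHz, 62.08 kHz.
k=3: 70.82 kHz, 88.66 kHz.
Within [14.5 kHz, 66.24 kHz]: 17.66 kHz, 35.5 kHz, 44.24 kHz, 62.08 kHz.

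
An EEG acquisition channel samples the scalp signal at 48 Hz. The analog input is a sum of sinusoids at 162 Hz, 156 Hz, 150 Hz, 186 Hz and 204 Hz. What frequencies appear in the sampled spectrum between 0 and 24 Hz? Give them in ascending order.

fs/2 = 24 Hz.
162 Hz mod fs = 18 Hz.
18 Hz ≤ fs/2 = 24 Hz, appears at 18 Hz.
156 Hz mod fs = 12 Hz.
12 Hz ≤ fs/2 = 24 Hz, appears at 12 Hz.
150 Hz mod fs = 6 Hz.
6 Hz ≤ fs/2 = 24 Hz, appears at 6 Hz.
186 Hz mod fs = 42 Hz.
42 Hz > fs/2 = 24 Hz, folds to fs − 42 Hz = 6 Hz.
204 Hz mod fs = 12 Hz.
12 Hz ≤ fs/2 = 24 Hz, appears at 12 Hz.
Distinct values: {6 Hz, 12 Hz, 18 Hz}.

6 Hz, 12 Hz, 18 Hz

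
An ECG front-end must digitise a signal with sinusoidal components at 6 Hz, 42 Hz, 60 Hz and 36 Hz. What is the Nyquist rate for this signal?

120 Hz

Highest-frequency component: 60 Hz.
Nyquist rate = 2 × 60 Hz = 120 Hz.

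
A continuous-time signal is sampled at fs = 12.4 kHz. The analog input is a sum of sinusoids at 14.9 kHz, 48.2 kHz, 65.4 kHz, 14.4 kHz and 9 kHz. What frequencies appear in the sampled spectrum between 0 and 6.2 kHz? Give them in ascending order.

fs/2 = 6.2 kHz.
14.9 kHz mod fs = 2.5 kHz.
2.5 kHz ≤ fs/2 = 6.2 kHz, appears at 2.5 kHz.
48.2 kHz mod fs = 11 kHz.
11 kHz > fs/2 = 6.2 kHz, folds to fs − 11 kHz = 1.4 kHz.
65.4 kHz mod fs = 3.4 kHz.
3.4 kHz ≤ fs/2 = 6.2 kHz, appears at 3.4 kHz.
14.4 kHz mod fs = 2 kHz.
2 kHz ≤ fs/2 = 6.2 kHz, appears at 2 kHz.
9 kHz > fs/2 = 6.2 kHz, folds to fs − 9 kHz = 3.4 kHz.
Distinct values: {1.4 kHz, 2 kHz, 2.5 kHz, 3.4 kHz}.

1.4 kHz, 2 kHz, 2.5 kHz, 3.4 kHz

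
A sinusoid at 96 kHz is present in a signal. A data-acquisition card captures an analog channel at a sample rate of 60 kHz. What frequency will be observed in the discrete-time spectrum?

96 kHz mod fs = 36 kHz.
36 kHz > fs/2 = 30 kHz, folds to fs − 36 kHz = 24 kHz.

24 kHz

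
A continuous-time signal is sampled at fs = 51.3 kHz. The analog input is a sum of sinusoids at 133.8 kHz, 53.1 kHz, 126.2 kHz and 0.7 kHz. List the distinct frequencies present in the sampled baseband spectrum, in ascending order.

0.7 kHz, 1.8 kHz, 20.1 kHz, 23.6 kHz

fs/2 = 25.65 kHz.
133.8 kHz mod fs = 31.2 kHz.
31.2 kHz > fs/2 = 25.65 kHz, folds to fs − 31.2 kHz = 20.1 kHz.
53.1 kHz mod fs = 1.8 kHz.
1.8 kHz ≤ fs/2 = 25.65 kHz, appears at 1.8 kHz.
126.2 kHz mod fs = 23.6 kHz.
23.6 kHz ≤ fs/2 = 25.65 kHz, appears at 23.6 kHz.
0.7 kHz ≤ fs/2 = 25.65 kHz, passes unchanged.
Distinct values: {0.7 kHz, 1.8 kHz, 20.1 kHz, 23.6 kHz}.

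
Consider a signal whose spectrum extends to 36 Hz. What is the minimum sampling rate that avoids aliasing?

Nyquist rate = 2 × 36 Hz = 72 Hz.

72 Hz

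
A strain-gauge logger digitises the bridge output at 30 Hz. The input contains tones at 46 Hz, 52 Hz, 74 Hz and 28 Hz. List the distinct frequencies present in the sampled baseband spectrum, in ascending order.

2 Hz, 8 Hz, 14 Hz

fs/2 = 15 Hz.
46 Hz mod fs = 16 Hz.
16 Hz > fs/2 = 15 Hz, folds to fs − 16 Hz = 14 Hz.
52 Hz mod fs = 22 Hz.
22 Hz > fs/2 = 15 Hz, folds to fs − 22 Hz = 8 Hz.
74 Hz mod fs = 14 Hz.
14 Hz ≤ fs/2 = 15 Hz, appears at 14 Hz.
28 Hz > fs/2 = 15 Hz, folds to fs − 28 Hz = 2 Hz.
Distinct values: {2 Hz, 8 Hz, 14 Hz}.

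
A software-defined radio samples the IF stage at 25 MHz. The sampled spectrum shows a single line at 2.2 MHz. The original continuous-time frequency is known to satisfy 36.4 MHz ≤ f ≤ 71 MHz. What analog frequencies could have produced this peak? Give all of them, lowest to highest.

47.8 MHz, 52.2 MHz

Frequencies that alias to 2.2 MHz are k·fs ± 2.2 MHz for integer k ≥ 0.
k=0: 2.2 MHz.
k=1: 22.8 MHz, 27.2 MHz.
k=2: 47.8 MHz, 52.2 MHz.
k=3: 72.8 MHz, 77.2 MHz.
Within [36.4 MHz, 71 MHz]: 47.8 MHz, 52.2 MHz.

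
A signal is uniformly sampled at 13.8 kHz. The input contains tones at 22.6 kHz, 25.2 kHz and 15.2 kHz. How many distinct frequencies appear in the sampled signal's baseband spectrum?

fs/2 = 6.9 kHz.
22.6 kHz mod fs = 8.8 kHz.
8.8 kHz > fs/2 = 6.9 kHz, folds to fs − 8.8 kHz = 5 kHz.
25.2 kHz mod fs = 11.4 kHz.
11.4 kHz > fs/2 = 6.9 kHz, folds to fs − 11.4 kHz = 2.4 kHz.
15.2 kHz mod fs = 1.4 kHz.
1.4 kHz ≤ fs/2 = 6.9 kHz, appears at 1.4 kHz.
Distinct values: {1.4 kHz, 2.4 kHz, 5 kHz} → 3.

3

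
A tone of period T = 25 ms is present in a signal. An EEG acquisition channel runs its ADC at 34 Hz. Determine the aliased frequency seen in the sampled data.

6 Hz

T = 25 ms → f = 1/T = 40 Hz.
40 Hz mod fs = 6 Hz.
6 Hz ≤ fs/2 = 17 Hz, appears at 6 Hz.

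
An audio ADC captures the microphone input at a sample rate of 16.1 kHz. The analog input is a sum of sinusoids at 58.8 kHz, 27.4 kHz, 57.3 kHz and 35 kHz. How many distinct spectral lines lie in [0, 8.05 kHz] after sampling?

4

fs/2 = 8.05 kHz.
58.8 kHz mod fs = 10.5 kHz.
10.5 kHz > fs/2 = 8.05 kHz, folds to fs − 10.5 kHz = 5.6 kHz.
27.4 kHz mod fs = 11.3 kHz.
11.3 kHz > fs/2 = 8.05 kHz, folds to fs − 11.3 kHz = 4.8 kHz.
57.3 kHz mod fs = 9 kHz.
9 kHz > fs/2 = 8.05 kHz, folds to fs − 9 kHz = 7.1 kHz.
35 kHz mod fs = 2.8 kHz.
2.8 kHz ≤ fs/2 = 8.05 kHz, appears at 2.8 kHz.
Distinct values: {2.8 kHz, 4.8 kHz, 5.6 kHz, 7.1 kHz} → 4.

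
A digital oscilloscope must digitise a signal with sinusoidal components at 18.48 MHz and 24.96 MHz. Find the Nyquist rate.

49.92 MHz

Highest-frequency component: 24.96 MHz.
Nyquist rate = 2 × 24.96 MHz = 49.92 MHz.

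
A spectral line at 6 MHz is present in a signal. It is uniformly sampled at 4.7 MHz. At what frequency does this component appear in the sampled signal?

6 MHz mod fs = 1.3 MHz.
1.3 MHz ≤ fs/2 = 2.35 MHz, appears at 1.3 MHz.

1.3 MHz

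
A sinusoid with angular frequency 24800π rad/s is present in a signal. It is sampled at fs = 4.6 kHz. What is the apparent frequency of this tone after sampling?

ω = 24800π rad/s → f = ω/(2π) = 12400 Hz = 12.4 kHz.
12.4 kHz mod fs = 3.2 kHz.
3.2 kHz > fs/2 = 2.3 kHz, folds to fs − 3.2 kHz = 1.4 kHz.

1.4 kHz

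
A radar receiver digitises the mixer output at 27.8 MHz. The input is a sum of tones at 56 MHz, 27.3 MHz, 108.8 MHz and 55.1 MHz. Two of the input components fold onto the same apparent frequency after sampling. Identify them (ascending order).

fs/2 = 13.9 MHz.
56 MHz mod fs = 0.4 MHz.
0.4 MHz ≤ fs/2 = 13.9 MHz, appears at 0.4 MHz.
27.3 MHz > fs/2 = 13.9 MHz, folds to fs − 27.3 MHz = 0.5 MHz.
108.8 MHz mod fs = 25.4 MHz.
25.4 MHz > fs/2 = 13.9 MHz, folds to fs − 25.4 MHz = 2.4 MHz.
55.1 MHz mod fs = 27.3 MHz.
27.3 MHz > fs/2 = 13.9 MHz, folds to fs − 27.3 MHz = 0.5 MHz.
27.3 MHz and 55.1 MHz both map to 0.5 MHz.

27.3 MHz, 55.1 MHz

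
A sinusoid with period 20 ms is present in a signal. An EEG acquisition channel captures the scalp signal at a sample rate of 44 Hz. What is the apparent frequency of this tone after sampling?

T = 20 ms → f = 1/T = 50 Hz.
50 Hz mod fs = 6 Hz.
6 Hz ≤ fs/2 = 22 Hz, appears at 6 Hz.

6 Hz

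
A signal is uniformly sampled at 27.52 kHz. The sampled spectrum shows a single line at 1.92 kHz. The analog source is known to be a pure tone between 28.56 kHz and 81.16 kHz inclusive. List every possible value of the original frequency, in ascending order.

Frequencies that alias to 1.92 kHz are k·fs ± 1.92 kHz for integer k ≥ 0.
k=0: 1.92 kHz.
k=1: 25.6 kHz, 29.44 kHz.
k=2: 53.12 kHz, 56.96 kHz.
k=3: 80.64 kHz, 84.48 kHz.
k=4: 108.16 kHz, 112 kHz.
Within [28.56 kHz, 81.16 kHz]: 29.44 kHz, 53.12 kHz, 56.96 kHz, 80.64 kHz.

29.44 kHz, 53.12 kHz, 56.96 kHz, 80.64 kHz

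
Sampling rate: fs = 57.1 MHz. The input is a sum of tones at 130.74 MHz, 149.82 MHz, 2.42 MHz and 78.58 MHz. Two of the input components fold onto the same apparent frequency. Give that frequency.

21.48 MHz

fs/2 = 28.55 MHz.
130.74 MHz mod fs = 16.54 MHz.
16.54 MHz ≤ fs/2 = 28.55 MHz, appears at 16.54 MHz.
149.82 MHz mod fs = 35.62 MHz.
35.62 MHz > fs/2 = 28.55 MHz, folds to fs − 35.62 MHz = 21.48 MHz.
2.42 MHz ≤ fs/2 = 28.55 MHz, passes unchanged.
78.58 MHz mod fs = 21.48 MHz.
21.48 MHz ≤ fs/2 = 28.55 MHz, appears at 21.48 MHz.
78.58 MHz and 149.82 MHz both map to 21.48 MHz.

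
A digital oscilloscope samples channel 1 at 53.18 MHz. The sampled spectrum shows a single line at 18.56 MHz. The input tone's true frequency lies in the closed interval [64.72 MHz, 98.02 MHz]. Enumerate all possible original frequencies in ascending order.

71.74 MHz, 87.8 MHz

Frequencies that alias to 18.56 MHz are k·fs ± 18.56 MHz for integer k ≥ 0.
k=0: 18.56 MHz.
k=1: 34.62 MHz, 71.74 MHz.
k=2: 87.8 MHz, 124.92 MHz.
k=3: 140.98 MHz, 178.1 MHz.
Within [64.72 MHz, 98.02 MHz]: 71.74 MHz, 87.8 MHz.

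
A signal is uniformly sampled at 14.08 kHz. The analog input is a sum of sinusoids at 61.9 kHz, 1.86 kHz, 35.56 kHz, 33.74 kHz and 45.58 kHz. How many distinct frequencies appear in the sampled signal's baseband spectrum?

4

fs/2 = 7.04 kHz.
61.9 kHz mod fs = 5.58 kHz.
5.58 kHz ≤ fs/2 = 7.04 kHz, appears at 5.58 kHz.
1.86 kHz ≤ fs/2 = 7.04 kHz, passes unchanged.
35.56 kHz mod fs = 7.4 kHz.
7.4 kHz > fs/2 = 7.04 kHz, folds to fs − 7.4 kHz = 6.68 kHz.
33.74 kHz mod fs = 5.58 kHz.
5.58 kHz ≤ fs/2 = 7.04 kHz, appears at 5.58 kHz.
45.58 kHz mod fs = 3.34 kHz.
3.34 kHz ≤ fs/2 = 7.04 kHz, appears at 3.34 kHz.
Distinct values: {1.86 kHz, 3.34 kHz, 5.58 kHz, 6.68 kHz} → 4.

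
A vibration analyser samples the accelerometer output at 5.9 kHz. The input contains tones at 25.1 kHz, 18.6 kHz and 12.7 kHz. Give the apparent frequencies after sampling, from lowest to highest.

0.9 kHz, 1.5 kHz

fs/2 = 2.95 kHz.
25.1 kHz mod fs = 1.5 kHz.
1.5 kHz ≤ fs/2 = 2.95 kHz, appears at 1.5 kHz.
18.6 kHz mod fs = 0.9 kHz.
0.9 kHz ≤ fs/2 = 2.95 kHz, appears at 0.9 kHz.
12.7 kHz mod fs = 0.9 kHz.
0.9 kHz ≤ fs/2 = 2.95 kHz, appears at 0.9 kHz.
Distinct values: {0.9 kHz, 1.5 kHz}.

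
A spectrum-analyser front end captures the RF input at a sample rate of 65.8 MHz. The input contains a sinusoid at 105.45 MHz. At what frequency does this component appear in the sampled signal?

26.15 MHz

105.45 MHz mod fs = 39.65 MHz.
39.65 MHz > fs/2 = 32.9 MHz, folds to fs − 39.65 MHz = 26.15 MHz.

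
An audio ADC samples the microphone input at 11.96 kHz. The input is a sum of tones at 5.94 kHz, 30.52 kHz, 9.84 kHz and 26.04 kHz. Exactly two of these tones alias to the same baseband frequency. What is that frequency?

fs/2 = 5.98 kHz.
5.94 kHz ≤ fs/2 = 5.98 kHz, passes unchanged.
30.52 kHz mod fs = 6.6 kHz.
6.6 kHz > fs/2 = 5.98 kHz, folds to fs − 6.6 kHz = 5.36 kHz.
9.84 kHz > fs/2 = 5.98 kHz, folds to fs − 9.84 kHz = 2.12 kHz.
26.04 kHz mod fs = 2.12 kHz.
2.12 kHz ≤ fs/2 = 5.98 kHz, appears at 2.12 kHz.
9.84 kHz and 26.04 kHz both map to 2.12 kHz.

2.12 kHz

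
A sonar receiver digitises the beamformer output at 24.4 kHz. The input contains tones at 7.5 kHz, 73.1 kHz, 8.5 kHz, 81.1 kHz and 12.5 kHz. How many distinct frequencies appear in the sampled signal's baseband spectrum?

5

fs/2 = 12.2 kHz.
7.5 kHz ≤ fs/2 = 12.2 kHz, passes unchanged.
73.1 kHz mod fs = 24.3 kHz.
24.3 kHz > fs/2 = 12.2 kHz, folds to fs − 24.3 kHz = 0.1 kHz.
8.5 kHz ≤ fs/2 = 12.2 kHz, passes unchanged.
81.1 kHz mod fs = 7.9 kHz.
7.9 kHz ≤ fs/2 = 12.2 kHz, appears at 7.9 kHz.
12.5 kHz > fs/2 = 12.2 kHz, folds to fs − 12.5 kHz = 11.9 kHz.
Distinct values: {0.1 kHz, 7.5 kHz, 7.9 kHz, 8.5 kHz, 11.9 kHz} → 5.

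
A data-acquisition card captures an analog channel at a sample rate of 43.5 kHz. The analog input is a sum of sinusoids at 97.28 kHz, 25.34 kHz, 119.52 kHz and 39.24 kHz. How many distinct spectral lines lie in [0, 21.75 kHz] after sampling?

fs/2 = 21.75 kHz.
97.28 kHz mod fs = 10.28 kHz.
10.28 kHz ≤ fs/2 = 21.75 kHz, appears at 10.28 kHz.
25.34 kHz > fs/2 = 21.75 kHz, folds to fs − 25.34 kHz = 18.16 kHz.
119.52 kHz mod fs = 32.52 kHz.
32.52 kHz > fs/2 = 21.75 kHz, folds to fs − 32.52 kHz = 10.98 kHz.
39.24 kHz > fs/2 = 21.75 kHz, folds to fs − 39.24 kHz = 4.26 kHz.
Distinct values: {4.26 kHz, 10.28 kHz, 10.98 kHz, 18.16 kHz} → 4.

4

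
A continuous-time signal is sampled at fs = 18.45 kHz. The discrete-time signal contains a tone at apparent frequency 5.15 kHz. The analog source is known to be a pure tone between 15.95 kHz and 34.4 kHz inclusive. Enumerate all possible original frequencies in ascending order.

23.6 kHz, 31.75 kHz

Frequencies that alias to 5.15 kHz are k·fs ± 5.15 kHz for integer k ≥ 0.
k=0: 5.15 kHz.
k=1: 13.3 kHz, 23.6 kHz.
k=2: 31.75 kHz, 42.05 kHz.
k=3: 50.2 kHz, 60.5 kHz.
Within [15.95 kHz, 34.4 kHz]: 23.6 kHz, 31.75 kHz.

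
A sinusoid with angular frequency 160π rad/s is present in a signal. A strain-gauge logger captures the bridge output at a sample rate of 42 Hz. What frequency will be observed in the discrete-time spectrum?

ω = 160π rad/s → f = ω/(2π) = 80 Hz.
80 Hz mod fs = 38 Hz.
38 Hz > fs/2 = 21 Hz, folds to fs − 38 Hz = 4 Hz.

4 Hz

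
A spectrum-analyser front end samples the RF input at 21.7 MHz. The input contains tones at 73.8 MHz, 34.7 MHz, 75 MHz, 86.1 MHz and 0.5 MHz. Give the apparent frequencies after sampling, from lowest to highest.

fs/2 = 10.85 MHz.
73.8 MHz mod fs = 8.7 MHz.
8.7 MHz ≤ fs/2 = 10.85 MHz, appears at 8.7 MHz.
34.7 MHz mod fs = 13 MHz.
13 MHz > fs/2 = 10.85 MHz, folds to fs − 13 MHz = 8.7 MHz.
75 MHz mod fs = 9.9 MHz.
9.9 MHz ≤ fs/2 = 10.85 MHz, appears at 9.9 MHz.
86.1 MHz mod fs = 21 MHz.
21 MHz > fs/2 = 10.85 MHz, folds to fs − 21 MHz = 0.7 MHz.
0.5 MHz ≤ fs/2 = 10.85 MHz, passes unchanged.
Distinct values: {0.5 MHz, 0.7 MHz, 8.7 MHz, 9.9 MHz}.

0.5 MHz, 0.7 MHz, 8.7 MHz, 9.9 MHz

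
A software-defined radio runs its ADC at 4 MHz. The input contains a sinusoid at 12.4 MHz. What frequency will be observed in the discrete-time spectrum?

12.4 MHz mod fs = 0.4 MHz.
0.4 MHz ≤ fs/2 = 2 MHz, appears at 0.4 MHz.

0.4 MHz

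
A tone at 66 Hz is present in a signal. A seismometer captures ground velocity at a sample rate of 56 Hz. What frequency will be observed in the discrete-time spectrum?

10 Hz

66 Hz mod fs = 10 Hz.
10 Hz ≤ fs/2 = 28 Hz, appears at 10 Hz.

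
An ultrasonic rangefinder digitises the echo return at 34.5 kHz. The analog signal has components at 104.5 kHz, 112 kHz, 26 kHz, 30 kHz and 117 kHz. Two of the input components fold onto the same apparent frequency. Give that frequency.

8.5 kHz

fs/2 = 17.25 kHz.
104.5 kHz mod fs = 1 kHz.
1 kHz ≤ fs/2 = 17.25 kHz, appears at 1 kHz.
112 kHz mod fs = 8.5 kHz.
8.5 kHz ≤ fs/2 = 17.25 kHz, appears at 8.5 kHz.
26 kHz > fs/2 = 17.25 kHz, folds to fs − 26 kHz = 8.5 kHz.
30 kHz > fs/2 = 17.25 kHz, folds to fs − 30 kHz = 4.5 kHz.
117 kHz mod fs = 13.5 kHz.
13.5 kHz ≤ fs/2 = 17.25 kHz, appears at 13.5 kHz.
26 kHz and 112 kHz both map to 8.5 kHz.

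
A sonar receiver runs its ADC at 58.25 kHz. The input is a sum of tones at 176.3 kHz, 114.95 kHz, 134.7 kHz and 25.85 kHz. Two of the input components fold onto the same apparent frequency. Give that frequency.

1.55 kHz

fs/2 = 29.125 kHz.
176.3 kHz mod fs = 1.55 kHz.
1.55 kHz ≤ fs/2 = 29.125 kHz, appears at 1.55 kHz.
114.95 kHz mod fs = 56.7 kHz.
56.7 kHz > fs/2 = 29.125 kHz, folds to fs − 56.7 kHz = 1.55 kHz.
134.7 kHz mod fs = 18.2 kHz.
18.2 kHz ≤ fs/2 = 29.125 kHz, appears at 18.2 kHz.
25.85 kHz ≤ fs/2 = 29.125 kHz, passes unchanged.
114.95 kHz and 176.3 kHz both map to 1.55 kHz.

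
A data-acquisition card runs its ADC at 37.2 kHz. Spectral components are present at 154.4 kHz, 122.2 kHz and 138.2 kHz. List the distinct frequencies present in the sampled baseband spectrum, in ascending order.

fs/2 = 18.6 kHz.
154.4 kHz mod fs = 5.6 kHz.
5.6 kHz ≤ fs/2 = 18.6 kHz, appears at 5.6 kHz.
122.2 kHz mod fs = 10.6 kHz.
10.6 kHz ≤ fs/2 = 18.6 kHz, appears at 10.6 kHz.
138.2 kHz mod fs = 26.6 kHz.
26.6 kHz > fs/2 = 18.6 kHz, folds to fs − 26.6 kHz = 10.6 kHz.
Distinct values: {5.6 kHz, 10.6 kHz}.

5.6 kHz, 10.6 kHz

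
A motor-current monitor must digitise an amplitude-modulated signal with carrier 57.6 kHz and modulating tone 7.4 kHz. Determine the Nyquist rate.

130 kHz

AM sidebands sit at fc ± fm = 50.2 kHz and 65 kHz.
Highest-frequency component: 65 kHz.
Nyquist rate = 2 × 65 kHz = 130 kHz.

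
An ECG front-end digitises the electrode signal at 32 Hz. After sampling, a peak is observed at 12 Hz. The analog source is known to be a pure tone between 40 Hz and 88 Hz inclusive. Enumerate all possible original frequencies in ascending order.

Frequencies that alias to 12 Hz are k·fs ± 12 Hz for integer k ≥ 0.
k=0: 12 Hz.
k=1: 20 Hz, 44 Hz.
k=2: 52 Hz, 76 Hz.
k=3: 84 Hz, 108 Hz.
k=4: 116 Hz, 140 Hz.
Within [40 Hz, 88 Hz]: 44 Hz, 52 Hz, 76 Hz, 84 Hz.

44 Hz, 52 Hz, 76 Hz, 84 Hz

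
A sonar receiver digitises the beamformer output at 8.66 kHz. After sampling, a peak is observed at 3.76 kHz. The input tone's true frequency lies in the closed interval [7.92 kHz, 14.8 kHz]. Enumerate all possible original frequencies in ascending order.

12.42 kHz, 13.56 kHz

Frequencies that alias to 3.76 kHz are k·fs ± 3.76 kHz for integer k ≥ 0.
k=0: 3.76 kHz.
k=1: 4.9 kHz, 12.42 kHz.
k=2: 13.56 kHz, 21.08 kHz.
k=3: 22.22 kHz, 29.74 kHz.
Within [7.92 kHz, 14.8 kHz]: 12.42 kHz, 13.56 kHz.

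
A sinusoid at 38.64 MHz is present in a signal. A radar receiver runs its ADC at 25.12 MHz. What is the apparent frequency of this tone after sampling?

11.6 MHz

38.64 MHz mod fs = 13.52 MHz.
13.52 MHz > fs/2 = 12.56 MHz, folds to fs − 13.52 MHz = 11.6 MHz.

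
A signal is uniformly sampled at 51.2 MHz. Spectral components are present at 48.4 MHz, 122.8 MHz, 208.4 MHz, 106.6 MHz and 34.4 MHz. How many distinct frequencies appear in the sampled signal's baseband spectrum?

5

fs/2 = 25.6 MHz.
48.4 MHz > fs/2 = 25.6 MHz, folds to fs − 48.4 MHz = 2.8 MHz.
122.8 MHz mod fs = 20.4 MHz.
20.4 MHz ≤ fs/2 = 25.6 MHz, appears at 20.4 MHz.
208.4 MHz mod fs = 3.6 MHz.
3.6 MHz ≤ fs/2 = 25.6 MHz, appears at 3.6 MHz.
106.6 MHz mod fs = 4.2 MHz.
4.2 MHz ≤ fs/2 = 25.6 MHz, appears at 4.2 MHz.
34.4 MHz > fs/2 = 25.6 MHz, folds to fs − 34.4 MHz = 16.8 MHz.
Distinct values: {2.8 MHz, 3.6 MHz, 4.2 MHz, 16.8 MHz, 20.4 MHz} → 5.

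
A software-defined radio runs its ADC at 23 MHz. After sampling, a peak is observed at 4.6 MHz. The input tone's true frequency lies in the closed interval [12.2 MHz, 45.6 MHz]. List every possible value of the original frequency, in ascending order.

Frequencies that alias to 4.6 MHz are k·fs ± 4.6 MHz for integer k ≥ 0.
k=0: 4.6 MHz.
k=1: 18.4 MHz, 27.6 MHz.
k=2: 41.4 MHz, 50.6 MHz.
k=3: 64.4 MHz, 73.6 MHz.
Within [12.2 MHz, 45.6 MHz]: 18.4 MHz, 27.6 MHz, 41.4 MHz.

18.4 MHz, 27.6 MHz, 41.4 MHz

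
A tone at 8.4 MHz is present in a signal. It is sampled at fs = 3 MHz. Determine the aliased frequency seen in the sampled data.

0.6 MHz

8.4 MHz mod fs = 2.4 MHz.
2.4 MHz > fs/2 = 1.5 MHz, folds to fs − 2.4 MHz = 0.6 MHz.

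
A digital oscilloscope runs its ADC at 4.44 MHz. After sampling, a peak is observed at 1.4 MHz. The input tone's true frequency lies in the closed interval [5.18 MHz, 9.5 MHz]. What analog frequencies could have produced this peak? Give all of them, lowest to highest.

5.84 MHz, 7.48 MHz

Frequencies that alias to 1.4 MHz are k·fs ± 1.4 MHz for integer k ≥ 0.
k=0: 1.4 MHz.
k=1: 3.04 MHz, 5.84 MHz.
k=2: 7.48 MHz, 10.28 MHz.
k=3: 11.92 MHz, 14.72 MHz.
Within [5.18 MHz, 9.5 MHz]: 5.84 MHz, 7.48 MHz.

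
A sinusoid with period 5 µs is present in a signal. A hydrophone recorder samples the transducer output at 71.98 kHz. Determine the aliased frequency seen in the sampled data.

T = 5 µs → f = 1/T = 200 kHz.
200 kHz mod fs = 56.04 kHz.
56.04 kHz > fs/2 = 35.99 kHz, folds to fs − 56.04 kHz = 15.94 kHz.

15.94 kHz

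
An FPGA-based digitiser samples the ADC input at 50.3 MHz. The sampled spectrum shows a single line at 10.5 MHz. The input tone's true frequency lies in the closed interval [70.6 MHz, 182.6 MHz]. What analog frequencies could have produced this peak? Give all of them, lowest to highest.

Frequencies that alias to 10.5 MHz are k·fs ± 10.5 MHz for integer k ≥ 0.
k=0: 10.5 MHz.
k=1: 39.8 MHz, 60.8 MHz.
k=2: 90.1 MHz, 111.1 MHz.
k=3: 140.4 MHz, 161.4 MHz.
k=4: 190.7 MHz, 211.7 MHz.
Within [70.6 MHz, 182.6 MHz]: 90.1 MHz, 111.1 MHz, 140.4 MHz, 161.4 MHz.

90.1 MHz, 111.1 MHz, 140.4 MHz, 161.4 MHz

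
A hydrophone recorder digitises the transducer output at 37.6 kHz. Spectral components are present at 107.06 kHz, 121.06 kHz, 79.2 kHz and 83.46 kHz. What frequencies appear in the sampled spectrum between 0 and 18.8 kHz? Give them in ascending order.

4 kHz, 5.74 kHz, 8.26 kHz

fs/2 = 18.8 kHz.
107.06 kHz mod fs = 31.86 kHz.
31.86 kHz > fs/2 = 18.8 kHz, folds to fs − 31.86 kHz = 5.74 kHz.
121.06 kHz mod fs = 8.26 kHz.
8.26 kHz ≤ fs/2 = 18.8 kHz, appears at 8.26 kHz.
79.2 kHz mod fs = 4 kHz.
4 kHz ≤ fs/2 = 18.8 kHz, appears at 4 kHz.
83.46 kHz mod fs = 8.26 kHz.
8.26 kHz ≤ fs/2 = 18.8 kHz, appears at 8.26 kHz.
Distinct values: {4 kHz, 5.74 kHz, 8.26 kHz}.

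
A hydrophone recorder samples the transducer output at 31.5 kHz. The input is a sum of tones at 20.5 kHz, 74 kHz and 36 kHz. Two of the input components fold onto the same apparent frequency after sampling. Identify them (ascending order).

20.5 kHz, 74 kHz

fs/2 = 15.75 kHz.
20.5 kHz > fs/2 = 15.75 kHz, folds to fs − 20.5 kHz = 11 kHz.
74 kHz mod fs = 11 kHz.
11 kHz ≤ fs/2 = 15.75 kHz, appears at 11 kHz.
36 kHz mod fs = 4.5 kHz.
4.5 kHz ≤ fs/2 = 15.75 kHz, appears at 4.5 kHz.
20.5 kHz and 74 kHz both map to 11 kHz.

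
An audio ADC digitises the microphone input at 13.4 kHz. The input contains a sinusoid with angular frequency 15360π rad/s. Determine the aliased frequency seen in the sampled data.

ω = 15360π rad/s → f = ω/(2π) = 7680 Hz = 7.68 kHz.
7.68 kHz > fs/2 = 6.7 kHz, folds to fs − 7.68 kHz = 5.72 kHz.

5.72 kHz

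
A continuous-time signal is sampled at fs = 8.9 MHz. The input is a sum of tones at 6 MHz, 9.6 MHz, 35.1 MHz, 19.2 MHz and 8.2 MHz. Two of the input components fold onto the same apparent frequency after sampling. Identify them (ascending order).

fs/2 = 4.45 MHz.
6 MHz > fs/2 = 4.45 MHz, folds to fs − 6 MHz = 2.9 MHz.
9.6 MHz mod fs = 0.7 MHz.
0.7 MHz ≤ fs/2 = 4.45 MHz, appears at 0.7 MHz.
35.1 MHz mod fs = 8.4 MHz.
8.4 MHz > fs/2 = 4.45 MHz, folds to fs − 8.4 MHz = 0.5 MHz.
19.2 MHz mod fs = 1.4 MHz.
1.4 MHz ≤ fs/2 = 4.45 MHz, appears at 1.4 MHz.
8.2 MHz > fs/2 = 4.45 MHz, folds to fs − 8.2 MHz = 0.7 MHz.
8.2 MHz and 9.6 MHz both map to 0.7 MHz.

8.2 MHz, 9.6 MHz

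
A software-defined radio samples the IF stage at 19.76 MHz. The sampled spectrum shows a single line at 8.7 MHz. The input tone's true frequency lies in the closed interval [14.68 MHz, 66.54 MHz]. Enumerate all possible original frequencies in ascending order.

Frequencies that alias to 8.7 MHz are k·fs ± 8.7 MHz for integer k ≥ 0.
k=0: 8.7 MHz.
k=1: 11.06 MHz, 28.46 MHz.
k=2: 30.82 MHz, 48.22 MHz.
k=3: 50.58 MHz, 67.98 MHz.
k=4: 70.34 MHz, 87.74 MHz.
Within [14.68 MHz, 66.54 MHz]: 28.46 MHz, 30.82 MHz, 48.22 MHz, 50.58 MHz.

28.46 MHz, 30.82 MHz, 48.22 MHz, 50.58 MHz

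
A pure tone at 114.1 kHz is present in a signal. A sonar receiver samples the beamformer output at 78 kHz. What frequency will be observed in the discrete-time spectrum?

114.1 kHz mod fs = 36.1 kHz.
36.1 kHz ≤ fs/2 = 39 kHz, appears at 36.1 kHz.

36.1 kHz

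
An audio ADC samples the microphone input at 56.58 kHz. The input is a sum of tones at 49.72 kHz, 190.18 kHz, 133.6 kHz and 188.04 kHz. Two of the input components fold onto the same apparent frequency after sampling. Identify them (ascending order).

fs/2 = 28.29 kHz.
49.72 kHz > fs/2 = 28.29 kHz, folds to fs − 49.72 kHz = 6.86 kHz.
190.18 kHz mod fs = 20.44 kHz.
20.44 kHz ≤ fs/2 = 28.29 kHz, appears at 20.44 kHz.
133.6 kHz mod fs = 20.44 kHz.
20.44 kHz ≤ fs/2 = 28.29 kHz, appears at 20.44 kHz.
188.04 kHz mod fs = 18.3 kHz.
18.3 kHz ≤ fs/2 = 28.29 kHz, appears at 18.3 kHz.
133.6 kHz and 190.18 kHz both map to 20.44 kHz.

133.6 kHz, 190.18 kHz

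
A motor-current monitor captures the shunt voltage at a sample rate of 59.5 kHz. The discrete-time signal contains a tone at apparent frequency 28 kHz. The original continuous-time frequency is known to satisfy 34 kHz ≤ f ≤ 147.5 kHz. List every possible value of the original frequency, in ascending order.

Frequencies that alias to 28 kHz are k·fs ± 28 kHz for integer k ≥ 0.
k=0: 28 kHz.
k=1: 31.5 kHz, 87.5 kHz.
k=2: 91 kHz, 147 kHz.
k=3: 150.5 kHz, 206.5 kHz.
Within [34 kHz, 147.5 kHz]: 87.5 kHz, 91 kHz, 147 kHz.

87.5 kHz, 91 kHz, 147 kHz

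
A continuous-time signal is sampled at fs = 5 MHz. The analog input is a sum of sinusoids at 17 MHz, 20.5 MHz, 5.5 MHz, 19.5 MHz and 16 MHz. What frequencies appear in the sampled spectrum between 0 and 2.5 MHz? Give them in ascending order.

fs/2 = 2.5 MHz.
17 MHz mod fs = 2 MHz.
2 MHz ≤ fs/2 = 2.5 MHz, appears at 2 MHz.
20.5 MHz mod fs = 0.5 MHz.
0.5 MHz ≤ fs/2 = 2.5 MHz, appears at 0.5 MHz.
5.5 MHz mod fs = 0.5 MHz.
0.5 MHz ≤ fs/2 = 2.5 MHz, appears at 0.5 MHz.
19.5 MHz mod fs = 4.5 MHz.
4.5 MHz > fs/2 = 2.5 MHz, folds to fs − 4.5 MHz = 0.5 MHz.
16 MHz mod fs = 1 MHz.
1 MHz ≤ fs/2 = 2.5 MHz, appears at 1 MHz.
Distinct values: {0.5 MHz, 1 MHz, 2 MHz}.

0.5 MHz, 1 MHz, 2 MHz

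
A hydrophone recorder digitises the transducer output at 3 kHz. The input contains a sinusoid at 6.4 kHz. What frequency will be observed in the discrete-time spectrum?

6.4 kHz mod fs = 0.4 kHz.
0.4 kHz ≤ fs/2 = 1.5 kHz, appears at 0.4 kHz.

0.4 kHz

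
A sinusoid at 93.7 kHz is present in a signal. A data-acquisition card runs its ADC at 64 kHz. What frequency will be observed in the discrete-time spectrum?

29.7 kHz

93.7 kHz mod fs = 29.7 kHz.
29.7 kHz ≤ fs/2 = 32 kHz, appears at 29.7 kHz.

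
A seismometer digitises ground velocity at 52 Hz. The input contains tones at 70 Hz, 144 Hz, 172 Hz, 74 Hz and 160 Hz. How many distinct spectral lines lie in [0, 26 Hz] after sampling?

fs/2 = 26 Hz.
70 Hz mod fs = 18 Hz.
18 Hz ≤ fs/2 = 26 Hz, appears at 18 Hz.
144 Hz mod fs = 40 Hz.
40 Hz > fs/2 = 26 Hz, folds to fs − 40 Hz = 12 Hz.
172 Hz mod fs = 16 Hz.
16 Hz ≤ fs/2 = 26 Hz, appears at 16 Hz.
74 Hz mod fs = 22 Hz.
22 Hz ≤ fs/2 = 26 Hz, appears at 22 Hz.
160 Hz mod fs = 4 Hz.
4 Hz ≤ fs/2 = 26 Hz, appears at 4 Hz.
Distinct values: {4 Hz, 12 Hz, 16 Hz, 18 Hz, 22 Hz} → 5.

5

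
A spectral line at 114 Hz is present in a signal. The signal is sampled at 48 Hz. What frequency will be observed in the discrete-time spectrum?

18 Hz

114 Hz mod fs = 18 Hz.
18 Hz ≤ fs/2 = 24 Hz, appears at 18 Hz.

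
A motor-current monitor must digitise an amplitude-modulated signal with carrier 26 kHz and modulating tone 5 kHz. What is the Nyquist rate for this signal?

62 kHz

AM sidebands sit at fc ± fm = 21 kHz and 31 kHz.
Highest-frequency component: 31 kHz.
Nyquist rate = 2 × 31 kHz = 62 kHz.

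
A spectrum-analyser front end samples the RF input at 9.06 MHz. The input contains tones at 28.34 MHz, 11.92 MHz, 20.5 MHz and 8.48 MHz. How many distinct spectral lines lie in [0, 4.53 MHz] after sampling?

fs/2 = 4.53 MHz.
28.34 MHz mod fs = 1.16 MHz.
1.16 MHz ≤ fs/2 = 4.53 MHz, appears at 1.16 MHz.
11.92 MHz mod fs = 2.86 MHz.
2.86 MHz ≤ fs/2 = 4.53 MHz, appears at 2.86 MHz.
20.5 MHz mod fs = 2.38 MHz.
2.38 MHz ≤ fs/2 = 4.53 MHz, appears at 2.38 MHz.
8.48 MHz > fs/2 = 4.53 MHz, folds to fs − 8.48 MHz = 0.58 MHz.
Distinct values: {0.58 MHz, 1.16 MHz, 2.38 MHz, 2.86 MHz} → 4.

4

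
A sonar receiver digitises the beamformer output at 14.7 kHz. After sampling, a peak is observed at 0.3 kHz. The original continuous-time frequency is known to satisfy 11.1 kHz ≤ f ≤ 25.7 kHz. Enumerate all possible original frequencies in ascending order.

14.4 kHz, 15 kHz

Frequencies that alias to 0.3 kHz are k·fs ± 0.3 kHz for integer k ≥ 0.
k=0: 0.3 kHz.
k=1: 14.4 kHz, 15 kHz.
k=2: 29.1 kHz, 29.7 kHz.
Within [11.1 kHz, 25.7 kHz]: 14.4 kHz, 15 kHz.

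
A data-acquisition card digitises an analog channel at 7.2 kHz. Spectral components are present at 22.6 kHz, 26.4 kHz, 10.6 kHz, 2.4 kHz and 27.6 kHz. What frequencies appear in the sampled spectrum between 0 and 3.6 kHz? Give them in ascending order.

1 kHz, 1.2 kHz, 2.4 kHz, 3.4 kHz

fs/2 = 3.6 kHz.
22.6 kHz mod fs = 1 kHz.
1 kHz ≤ fs/2 = 3.6 kHz, appears at 1 kHz.
26.4 kHz mod fs = 4.8 kHz.
4.8 kHz > fs/2 = 3.6 kHz, folds to fs − 4.8 kHz = 2.4 kHz.
10.6 kHz mod fs = 3.4 kHz.
3.4 kHz ≤ fs/2 = 3.6 kHz, appears at 3.4 kHz.
2.4 kHz ≤ fs/2 = 3.6 kHz, passes unchanged.
27.6 kHz mod fs = 6 kHz.
6 kHz > fs/2 = 3.6 kHz, folds to fs − 6 kHz = 1.2 kHz.
Distinct values: {1 kHz, 1.2 kHz, 2.4 kHz, 3.4 kHz}.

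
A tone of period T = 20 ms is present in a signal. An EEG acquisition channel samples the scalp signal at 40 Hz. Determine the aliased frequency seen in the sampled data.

T = 20 ms → f = 1/T = 50 Hz.
50 Hz mod fs = 10 Hz.
10 Hz ≤ fs/2 = 20 Hz, appears at 10 Hz.

10 Hz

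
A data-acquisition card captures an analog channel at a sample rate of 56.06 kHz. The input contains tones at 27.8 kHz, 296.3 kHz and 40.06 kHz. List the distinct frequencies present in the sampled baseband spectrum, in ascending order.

16 kHz, 27.8 kHz

fs/2 = 28.03 kHz.
27.8 kHz ≤ fs/2 = 28.03 kHz, passes unchanged.
296.3 kHz mod fs = 16 kHz.
16 kHz ≤ fs/2 = 28.03 kHz, appears at 16 kHz.
40.06 kHz > fs/2 = 28.03 kHz, folds to fs − 40.06 kHz = 16 kHz.
Distinct values: {16 kHz, 27.8 kHz}.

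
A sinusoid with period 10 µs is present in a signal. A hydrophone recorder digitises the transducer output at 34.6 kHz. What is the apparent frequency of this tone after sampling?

T = 10 µs → f = 1/T = 100 kHz.
100 kHz mod fs = 30.8 kHz.
30.8 kHz > fs/2 = 17.3 kHz, folds to fs − 30.8 kHz = 3.8 kHz.

3.8 kHz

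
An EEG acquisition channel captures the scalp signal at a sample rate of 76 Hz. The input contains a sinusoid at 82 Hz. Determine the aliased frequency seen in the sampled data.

82 Hz mod fs = 6 Hz.
6 Hz ≤ fs/2 = 38 Hz, appears at 6 Hz.

6 Hz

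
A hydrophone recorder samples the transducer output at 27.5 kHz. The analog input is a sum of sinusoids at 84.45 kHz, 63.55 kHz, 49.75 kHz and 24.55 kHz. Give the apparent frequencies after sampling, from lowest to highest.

1.95 kHz, 2.95 kHz, 5.25 kHz, 8.55 kHz

fs/2 = 13.75 kHz.
84.45 kHz mod fs = 1.95 kHz.
1.95 kHz ≤ fs/2 = 13.75 kHz, appears at 1.95 kHz.
63.55 kHz mod fs = 8.55 kHz.
8.55 kHz ≤ fs/2 = 13.75 kHz, appears at 8.55 kHz.
49.75 kHz mod fs = 22.25 kHz.
22.25 kHz > fs/2 = 13.75 kHz, folds to fs − 22.25 kHz = 5.25 kHz.
24.55 kHz > fs/2 = 13.75 kHz, folds to fs − 24.55 kHz = 2.95 kHz.
Distinct values: {1.95 kHz, 2.95 kHz, 5.25 kHz, 8.55 kHz}.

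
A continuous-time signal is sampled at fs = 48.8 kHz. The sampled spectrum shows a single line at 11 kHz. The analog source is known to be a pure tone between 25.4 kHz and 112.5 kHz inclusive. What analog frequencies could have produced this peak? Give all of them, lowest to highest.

37.8 kHz, 59.8 kHz, 86.6 kHz, 108.6 kHz

Frequencies that alias to 11 kHz are k·fs ± 11 kHz for integer k ≥ 0.
k=0: 11 kHz.
k=1: 37.8 kHz, 59.8 kHz.
k=2: 86.6 kHz, 108.6 kHz.
k=3: 135.4 kHz, 157.4 kHz.
Within [25.4 kHz, 112.5 kHz]: 37.8 kHz, 59.8 kHz, 86.6 kHz, 108.6 kHz.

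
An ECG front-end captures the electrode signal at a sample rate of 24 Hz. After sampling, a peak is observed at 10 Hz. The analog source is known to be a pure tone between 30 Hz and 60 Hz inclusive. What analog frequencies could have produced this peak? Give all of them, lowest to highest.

Frequencies that alias to 10 Hz are k·fs ± 10 Hz for integer k ≥ 0.
k=0: 10 Hz.
k=1: 14 Hz, 34 Hz.
k=2: 38 Hz, 58 Hz.
k=3: 62 Hz, 82 Hz.
Within [30 Hz, 60 Hz]: 34 Hz, 38 Hz, 58 Hz.

34 Hz, 38 Hz, 58 Hz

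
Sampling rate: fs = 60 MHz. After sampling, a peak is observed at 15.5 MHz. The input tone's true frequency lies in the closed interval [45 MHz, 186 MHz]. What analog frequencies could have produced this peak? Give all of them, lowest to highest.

75.5 MHz, 104.5 MHz, 135.5 MHz, 164.5 MHz

Frequencies that alias to 15.5 MHz are k·fs ± 15.5 MHz for integer k ≥ 0.
k=0: 15.5 MHz.
k=1: 44.5 MHz, 75.5 MHz.
k=2: 104.5 MHz, 135.5 MHz.
k=3: 164.5 MHz, 195.5 MHz.
k=4: 224.5 MHz, 255.5 MHz.
Within [45 MHz, 186 MHz]: 75.5 MHz, 104.5 MHz, 135.5 MHz, 164.5 MHz.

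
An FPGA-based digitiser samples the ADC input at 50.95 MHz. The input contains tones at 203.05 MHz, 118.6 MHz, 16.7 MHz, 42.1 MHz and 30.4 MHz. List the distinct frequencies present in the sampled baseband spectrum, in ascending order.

fs/2 = 25.475 MHz.
203.05 MHz mod fs = 50.2 MHz.
50.2 MHz > fs/2 = 25.475 MHz, folds to fs − 50.2 MHz = 0.75 MHz.
118.6 MHz mod fs = 16.7 MHz.
16.7 MHz ≤ fs/2 = 25.475 MHz, appears at 16.7 MHz.
16.7 MHz ≤ fs/2 = 25.475 MHz, passes unchanged.
42.1 MHz > fs/2 = 25.475 MHz, folds to fs − 42.1 MHz = 8.85 MHz.
30.4 MHz > fs/2 = 25.475 MHz, folds to fs − 30.4 MHz = 20.55 MHz.
Distinct values: {0.75 MHz, 8.85 MHz, 16.7 MHz, 20.55 MHz}.

0.75 MHz, 8.85 MHz, 16.7 MHz, 20.55 MHz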